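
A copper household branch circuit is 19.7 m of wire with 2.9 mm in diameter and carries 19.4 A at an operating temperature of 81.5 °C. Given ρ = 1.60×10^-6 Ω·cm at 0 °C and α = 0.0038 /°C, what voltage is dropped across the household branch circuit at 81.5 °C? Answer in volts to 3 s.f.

ρ = 1.60×10^-6 Ω·cm = 1.60×10^-8 Ω·m
A = π(d/2)² = π(1.4500e-03 m)² = 6.605e-06 m²
R₍0₎ = ρL/A = (1.60×10^-8)(19.7)/(6.605e-06) = 0.04772 Ω
R₍81.5₎ = R₍0₎(1 + αΔT) = 0.04772 × (1 + 0.0038×81.5) = 0.0625 Ω
V = IR = 19.4 × 0.0625 = 1.21 V

1.21 V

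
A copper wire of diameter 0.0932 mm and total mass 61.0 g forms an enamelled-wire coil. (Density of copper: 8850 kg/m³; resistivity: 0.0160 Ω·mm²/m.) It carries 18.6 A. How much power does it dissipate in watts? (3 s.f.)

ρ = 0.0160 Ω·mm²/m = 1.60×10^-8 Ω·m
A = π(d/2)² = π(4.6600e-05 m)² = 6.8222e-09 m²
L = m/(density·A) = 0.061/(8850×6.8222e-09) = 1010 m
R = ρL/A = (1.60×10^-8)(1010)/(6.8222e-09) = 2370 Ω
P = I²R = (18.6)² × 2370 = 8.20×10^5 W

8.20×10^5 W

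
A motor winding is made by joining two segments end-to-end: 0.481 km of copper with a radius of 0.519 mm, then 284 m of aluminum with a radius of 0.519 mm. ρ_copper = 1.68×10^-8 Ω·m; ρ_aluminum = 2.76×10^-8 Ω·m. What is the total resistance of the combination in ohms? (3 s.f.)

18.8 Ω

Segment 1: A = πr² = π(5.1900e-04 m)² = 8.462e-07 m²
R₁ = ρL/A = (1.68×10^-8)(481)/(8.462e-07) = 9.549 Ω
R₂ = (2.76×10^-8)(284)/(8.462e-07) = 9.263 Ω
R = R₁ + R₂ = 18.8 Ω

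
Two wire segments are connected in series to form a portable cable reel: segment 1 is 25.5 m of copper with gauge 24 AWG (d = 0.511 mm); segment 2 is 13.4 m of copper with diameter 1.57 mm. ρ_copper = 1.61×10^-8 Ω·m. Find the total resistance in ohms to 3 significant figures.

Segment 1: A = π(0.511/2 mm)² = π(2.5550e-04 m)² = 2.051e-07 m²
R₁ = ρL/A = (1.61×10^-8)(25.5)/(2.051e-07) = 2.002 Ω
Segment 2: A = π(d/2)² = π(7.8500e-04 m)² = 1.936e-06 m²
R₂ = (1.61×10^-8)(13.4)/(1.936e-06) = 0.1114 Ω
R = R₁ + R₂ = 2.11 Ω

2.11 Ω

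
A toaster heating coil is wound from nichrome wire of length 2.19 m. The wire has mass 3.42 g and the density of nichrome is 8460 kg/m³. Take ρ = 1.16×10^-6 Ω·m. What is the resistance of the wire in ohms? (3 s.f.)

A = m/(density·L) = 0.00342/(8460×2.19) = 1.8459e-07 m²
R = ρL/A = (1.16×10^-6)(2.19)/(1.8459e-07) = 13.8 Ω

13.8 Ω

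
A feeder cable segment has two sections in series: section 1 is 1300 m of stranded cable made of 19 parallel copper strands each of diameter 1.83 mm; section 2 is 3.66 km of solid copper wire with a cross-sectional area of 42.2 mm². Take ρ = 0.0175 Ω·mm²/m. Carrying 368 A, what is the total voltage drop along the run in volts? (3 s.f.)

726 V

ρ = 0.0175 Ω·mm²/m = 1.75×10^-8 Ω·m
Section 1: A_strand = π(9.1500e-04)² = 2.630e-06 m²; R₁ = ρL/(N·A_s) = (1.75×10^-8)(1300)/(19×2.630e-06) = 0.4552 Ω
Section 2: A = 42.2 mm² = 4.220e-05 m²
R₂ = (1.75×10^-8)(3660)/(4.220e-05) = 1.518 Ω
R = R₁ + R₂ = 1.973 Ω
V = IR = 368 × 1.973 = 726 V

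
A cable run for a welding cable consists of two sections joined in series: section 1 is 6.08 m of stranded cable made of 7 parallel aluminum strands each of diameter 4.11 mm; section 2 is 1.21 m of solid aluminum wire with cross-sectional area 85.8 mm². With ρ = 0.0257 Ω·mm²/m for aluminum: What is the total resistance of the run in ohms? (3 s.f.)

0.00204 Ω

ρ = 0.0257 Ω·mm²/m = 2.57×10^-8 Ω·m
Section 1: A_strand = π(2.0550e-03)² = 1.327e-05 m²; R₁ = ρL/(N·A_s) = (2.57×10^-8)(6.08)/(7×1.327e-05) = 0.001683 Ω
Section 2: A = 85.8 mm² = 8.580e-05 m²
R₂ = (2.57×10^-8)(1.21)/(8.580e-05) = 3.624×10^-4 Ω
R = R₁ + R₂ = 0.00204 Ω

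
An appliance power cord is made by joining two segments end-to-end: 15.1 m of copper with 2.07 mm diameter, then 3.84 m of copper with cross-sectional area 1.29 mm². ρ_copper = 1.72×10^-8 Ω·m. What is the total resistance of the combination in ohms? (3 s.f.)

Segment 1: A = π(d/2)² = π(1.0350e-03 m)² = 3.365e-06 m²
R₁ = ρL/A = (1.72×10^-8)(15.1)/(3.365e-06) = 0.07717 Ω
Segment 2: A = 1.29 mm² = 1.290e-06 m²
R₂ = (1.72×10^-8)(3.84)/(1.290e-06) = 0.0512 Ω
R = R₁ + R₂ = 0.128 Ω

0.128 Ω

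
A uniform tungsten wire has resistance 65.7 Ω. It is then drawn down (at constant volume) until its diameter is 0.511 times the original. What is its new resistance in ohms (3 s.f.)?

964 Ω

Volume constant ⇒ L' = L/r² with r = 0.511. R' = ρL'/A' = ρ(L/r²)/(πr²d₀²/4) = R/r⁴.
R' = 14.67 × 65.7 = 964 Ω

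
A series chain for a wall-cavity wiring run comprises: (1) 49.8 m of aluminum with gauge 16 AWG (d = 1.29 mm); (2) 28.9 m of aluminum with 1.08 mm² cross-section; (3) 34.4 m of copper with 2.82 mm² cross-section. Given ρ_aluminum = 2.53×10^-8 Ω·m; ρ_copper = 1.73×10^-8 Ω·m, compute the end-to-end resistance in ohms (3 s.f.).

1.85 Ω

Seg 1: A = π(1.29/2 mm)² = π(6.4500e-04 m)² = 1.307e-06 m²
R_1 = (2.53×10^-8)(49.8)/(1.307e-06) = 0.964 Ω
Seg 2: A = 1.08 mm² = 1.080e-06 m²
R_2 = (2.53×10^-8)(28.9)/(1.080e-06) = 0.677 Ω
Seg 3: A = 2.82 mm² = 2.820e-06 m²
R_3 = (1.73×10^-8)(34.4)/(2.820e-06) = 0.211 Ω
R_total = R_1 + R_2 + R_3 = 1.85 Ω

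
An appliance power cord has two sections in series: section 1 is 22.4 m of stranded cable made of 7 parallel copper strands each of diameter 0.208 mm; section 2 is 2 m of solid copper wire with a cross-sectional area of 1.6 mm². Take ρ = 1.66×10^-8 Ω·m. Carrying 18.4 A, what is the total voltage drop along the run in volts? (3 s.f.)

29.1 V

Section 1: A_strand = π(1.0400e-04)² = 3.398e-08 m²; R₁ = ρL/(N·A_s) = (1.66×10^-8)(22.4)/(7×3.398e-08) = 1.563 Ω
Section 2: A = 1.6 mm² = 1.600e-06 m²
R₂ = (1.66×10^-8)(2)/(1.600e-06) = 0.02075 Ω
R = R₁ + R₂ = 1.584 Ω
V = IR = 18.4 × 1.584 = 29.1 V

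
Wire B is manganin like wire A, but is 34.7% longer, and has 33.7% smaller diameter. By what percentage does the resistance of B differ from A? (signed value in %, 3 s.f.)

206%

R ∝ L/d², so R_B/R_A = (1 + 34.7/100) × (1 − 33.7/100)⁻²
= 1.347 × 2.275 = 3.064
(R_B − R_A)/R_A = 3.064 − 1 = 206%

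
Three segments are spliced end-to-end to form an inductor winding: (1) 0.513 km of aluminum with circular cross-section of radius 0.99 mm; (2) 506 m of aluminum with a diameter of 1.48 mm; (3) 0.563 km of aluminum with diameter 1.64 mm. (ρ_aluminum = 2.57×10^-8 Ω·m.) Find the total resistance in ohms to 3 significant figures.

18.7 Ω

Seg 1: A = πr² = π(9.9000e-04 m)² = 3.079e-06 m²
R_1 = (2.57×10^-8)(513)/(3.079e-06) = 4.282 Ω
Seg 2: A = π(d/2)² = π(7.4000e-04 m)² = 1.720e-06 m²
R_2 = (2.57×10^-8)(506)/(1.720e-06) = 7.559 Ω
Seg 3: A = π(d/2)² = π(8.2000e-04 m)² = 2.112e-06 m²
R_3 = (2.57×10^-8)(563)/(2.112e-06) = 6.85 Ω
R_total = R_1 + R_2 + R_3 = 18.7 Ω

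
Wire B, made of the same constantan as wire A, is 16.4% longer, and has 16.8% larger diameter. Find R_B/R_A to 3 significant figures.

0.853

R ∝ L/d², so R_B/R_A = (1 + 16.4/100) × (1 + 16.8/100)⁻²
= 1.164 × 0.733 = 0.853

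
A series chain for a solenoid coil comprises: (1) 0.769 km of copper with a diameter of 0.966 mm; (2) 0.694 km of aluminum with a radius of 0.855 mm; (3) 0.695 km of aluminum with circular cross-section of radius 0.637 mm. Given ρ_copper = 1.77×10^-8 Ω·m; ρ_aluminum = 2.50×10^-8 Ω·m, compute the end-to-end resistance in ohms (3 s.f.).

39.8 Ω

Seg 1: A = π(d/2)² = π(4.8300e-04 m)² = 7.329e-07 m²
R_1 = (1.77×10^-8)(769)/(7.329e-07) = 18.57 Ω
Seg 2: A = πr² = π(8.5500e-04 m)² = 2.297e-06 m²
R_2 = (2.50×10^-8)(694)/(2.297e-06) = 7.555 Ω
Seg 3: A = πr² = π(6.3700e-04 m)² = 1.275e-06 m²
R_3 = (2.50×10^-8)(695)/(1.275e-06) = 13.63 Ω
R_total = R_1 + R_2 + R_3 = 39.8 Ω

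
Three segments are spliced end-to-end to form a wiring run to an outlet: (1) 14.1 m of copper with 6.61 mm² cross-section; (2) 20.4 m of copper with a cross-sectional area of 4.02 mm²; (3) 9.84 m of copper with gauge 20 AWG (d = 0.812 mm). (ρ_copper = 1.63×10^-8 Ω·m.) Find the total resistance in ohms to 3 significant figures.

0.427 Ω

Seg 1: A = 6.61 mm² = 6.610e-06 m²
R_1 = (1.63×10^-8)(14.1)/(6.610e-06) = 0.03477 Ω
Seg 2: A = 4.02 mm² = 4.020e-06 m²
R_2 = (1.63×10^-8)(20.4)/(4.020e-06) = 0.08272 Ω
Seg 3: A = π(0.812/2 mm)² = π(4.0600e-04 m)² = 5.178e-07 m²
R_3 = (1.63×10^-8)(9.84)/(5.178e-07) = 0.3097 Ω
R_total = R_1 + R_2 + R_3 = 0.427 Ω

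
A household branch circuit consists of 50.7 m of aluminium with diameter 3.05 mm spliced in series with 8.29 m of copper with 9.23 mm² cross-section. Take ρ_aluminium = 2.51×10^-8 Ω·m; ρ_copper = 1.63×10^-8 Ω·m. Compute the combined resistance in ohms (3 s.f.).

Segment 1: A = π(d/2)² = π(1.5250e-03 m)² = 7.306e-06 m²
R₁ = ρL/A = (2.51×10^-8)(50.7)/(7.306e-06) = 0.1742 Ω
Segment 2: A = 9.23 mm² = 9.230e-06 m²
R₂ = (1.63×10^-8)(8.29)/(9.230e-06) = 0.01464 Ω
R = R₁ + R₂ = 0.189 Ω

0.189 Ω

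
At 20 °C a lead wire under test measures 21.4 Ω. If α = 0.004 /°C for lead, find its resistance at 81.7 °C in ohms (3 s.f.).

ΔT = 81.7 − 20 = 61.7 °C
R = R₀(1 + αΔT) = 21.4 × (1 + 0.004×61.7) = 21.4 × 1.247 = 26.7 Ω

26.7 Ω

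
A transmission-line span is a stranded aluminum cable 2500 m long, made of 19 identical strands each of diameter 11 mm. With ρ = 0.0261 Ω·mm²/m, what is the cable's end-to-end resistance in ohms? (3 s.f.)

0.0361 Ω

ρ = 0.0261 Ω·mm²/m = 2.61×10^-8 Ω·m
A_strand = π(5.5000e-03 m)² = 9.503e-05 m²
R_strand = ρL/A = (2.61×10^-8)(2500)/(9.503e-05) = 0.6866 Ω
R_total = R_strand/N = 0.6866/19 = 0.0361 Ω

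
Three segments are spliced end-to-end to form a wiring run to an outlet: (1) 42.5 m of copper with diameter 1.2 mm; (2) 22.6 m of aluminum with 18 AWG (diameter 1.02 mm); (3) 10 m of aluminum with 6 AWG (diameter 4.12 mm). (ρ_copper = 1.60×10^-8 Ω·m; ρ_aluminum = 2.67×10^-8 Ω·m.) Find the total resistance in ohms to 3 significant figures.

Seg 1: A = π(d/2)² = π(6.0000e-04 m)² = 1.131e-06 m²
R_1 = (1.60×10^-8)(42.5)/(1.131e-06) = 0.6013 Ω
Seg 2: A = π(1.02/2 mm)² = π(5.1000e-04 m)² = 8.171e-07 m²
R_2 = (2.67×10^-8)(22.6)/(8.171e-07) = 0.7385 Ω
Seg 3: A = π(4.12/2 mm)² = π(2.0600e-03 m)² = 1.333e-05 m²
R_3 = (2.67×10^-8)(10)/(1.333e-05) = 0.02003 Ω
R_total = R_1 + R_2 + R_3 = 1.36 Ω

1.36 Ω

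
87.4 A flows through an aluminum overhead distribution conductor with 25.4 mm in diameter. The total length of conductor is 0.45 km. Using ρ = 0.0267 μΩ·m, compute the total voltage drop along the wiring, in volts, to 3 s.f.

2.07 V

ρ = 0.0267 μΩ·m = 2.67×10^-8 Ω·m
A = π(d/2)² = π(1.2700e-02 m)² = 5.067e-04 m²
R = ρL/A = (2.67×10^-8)(450)/(5.067e-04) = 0.02371 Ω
V = IR = 87.4 × 0.02371 = 2.07 V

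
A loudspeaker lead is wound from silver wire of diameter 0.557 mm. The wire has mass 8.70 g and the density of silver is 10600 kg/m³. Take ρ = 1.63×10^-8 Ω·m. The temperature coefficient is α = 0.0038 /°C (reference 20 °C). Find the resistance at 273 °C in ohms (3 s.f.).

0.442 Ω

A = π(d/2)² = π(2.7850e-04 m)² = 2.4367e-07 m²
L = m/(density·A) = 0.0087/(10600×2.4367e-07) = 3.368 m
R = ρL/A = (1.63×10^-8)(3.368)/(2.4367e-07) = 0.2253 Ω
R(273 °C) = 0.2253 × (1 + 0.0038×253) = 0.442 Ω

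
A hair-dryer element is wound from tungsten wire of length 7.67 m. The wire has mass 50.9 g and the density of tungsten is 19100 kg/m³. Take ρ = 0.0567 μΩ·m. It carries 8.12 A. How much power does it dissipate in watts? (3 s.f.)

82.5 W

ρ = 0.0567 μΩ·m = 5.67×10^-8 Ω·m
A = m/(density·L) = 0.0509/(19100×7.67) = 3.4745e-07 m²
R = ρL/A = (5.67×10^-8)(7.67)/(3.4745e-07) = 1.252 Ω
P = I²R = (8.12)² × 1.252 = 82.5 W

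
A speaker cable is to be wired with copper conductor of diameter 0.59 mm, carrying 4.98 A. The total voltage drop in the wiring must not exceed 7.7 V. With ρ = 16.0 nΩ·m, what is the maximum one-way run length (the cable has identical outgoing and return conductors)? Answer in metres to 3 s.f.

13.2 m

ρ = 16.0 nΩ·m = 1.60×10^-8 Ω·m
A = π(d/2)² = π(2.9500e-04 m)² = 2.734e-07 m²
L_max = V_max·A/(2·ρI) = (7.7)(2.734e-07)/(2×1.60×10^-8×4.98) = 13.2 m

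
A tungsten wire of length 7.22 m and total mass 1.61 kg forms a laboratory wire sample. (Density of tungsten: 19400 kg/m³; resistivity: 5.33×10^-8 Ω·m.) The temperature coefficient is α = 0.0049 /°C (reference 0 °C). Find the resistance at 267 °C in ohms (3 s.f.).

A = m/(density·L) = 1.61/(19400×7.22) = 1.1494e-05 m²
R = ρL/A = (5.33×10^-8)(7.22)/(1.1494e-05) = 0.03348 Ω
R(267 °C) = 0.03348 × (1 + 0.0049×267) = 0.0773 Ω

0.0773 Ω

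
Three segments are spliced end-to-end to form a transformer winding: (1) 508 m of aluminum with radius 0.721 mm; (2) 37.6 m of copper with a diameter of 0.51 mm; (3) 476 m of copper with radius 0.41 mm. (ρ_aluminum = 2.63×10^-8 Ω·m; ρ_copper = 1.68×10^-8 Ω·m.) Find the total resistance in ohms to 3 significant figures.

Seg 1: A = πr² = π(7.2100e-04 m)² = 1.633e-06 m²
R_1 = (2.63×10^-8)(508)/(1.633e-06) = 8.181 Ω
Seg 2: A = π(d/2)² = π(2.5500e-04 m)² = 2.043e-07 m²
R_2 = (1.68×10^-8)(37.6)/(2.043e-07) = 3.092 Ω
Seg 3: A = πr² = π(4.1000e-04 m)² = 5.281e-07 m²
R_3 = (1.68×10^-8)(476)/(5.281e-07) = 15.14 Ω
R_total = R_1 + R_2 + R_3 = 26.4 Ω

26.4 Ω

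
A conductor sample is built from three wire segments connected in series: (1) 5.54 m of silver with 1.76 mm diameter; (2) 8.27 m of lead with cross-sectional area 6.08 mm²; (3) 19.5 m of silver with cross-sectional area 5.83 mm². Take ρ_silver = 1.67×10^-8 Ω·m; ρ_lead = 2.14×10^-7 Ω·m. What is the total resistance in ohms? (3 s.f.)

0.385 Ω

Seg 1: A = π(d/2)² = π(8.8000e-04 m)² = 2.433e-06 m²
R_1 = (1.67×10^-8)(5.54)/(2.433e-06) = 0.03803 Ω
Seg 2: A = 6.08 mm² = 6.080e-06 m²
R_2 = (2.14×10^-7)(8.27)/(6.080e-06) = 0.2911 Ω
Seg 3: A = 5.83 mm² = 5.830e-06 m²
R_3 = (1.67×10^-8)(19.5)/(5.830e-06) = 0.05586 Ω
R_total = R_1 + R_2 + R_3 = 0.385 Ω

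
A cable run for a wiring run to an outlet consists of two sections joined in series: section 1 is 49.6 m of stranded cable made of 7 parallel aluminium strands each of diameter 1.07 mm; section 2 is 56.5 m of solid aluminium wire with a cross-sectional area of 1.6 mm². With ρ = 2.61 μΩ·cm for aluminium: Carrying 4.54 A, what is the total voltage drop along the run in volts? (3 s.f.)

ρ = 2.61 μΩ·cm = 2.61×10^-8 Ω·m
Section 1: A_strand = π(5.3500e-04)² = 8.992e-07 m²; R₁ = ρL/(N·A_s) = (2.61×10^-8)(49.6)/(7×8.992e-07) = 0.2057 Ω
Section 2: A = 1.6 mm² = 1.600e-06 m²
R₂ = (2.61×10^-8)(56.5)/(1.600e-06) = 0.9217 Ω
R = R₁ + R₂ = 1.127 Ω
V = IR = 4.54 × 1.127 = 5.12 V

5.12 V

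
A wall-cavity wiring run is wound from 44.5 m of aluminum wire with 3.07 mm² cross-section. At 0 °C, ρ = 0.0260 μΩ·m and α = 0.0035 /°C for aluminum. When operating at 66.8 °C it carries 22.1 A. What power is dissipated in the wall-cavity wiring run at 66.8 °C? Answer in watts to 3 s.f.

ρ = 0.0260 μΩ·m = 2.60×10^-8 Ω·m
A = 3.07 mm² = 3.070e-06 m²
R₍0₎ = ρL/A = (2.60×10^-8)(44.5)/(3.070e-06) = 0.3769 Ω
R₍66.8₎ = R₍0₎(1 + αΔT) = 0.3769 × (1 + 0.0035×66.8) = 0.465 Ω
P = I²R = (22.1)² × 0.465 = 227 W

227 W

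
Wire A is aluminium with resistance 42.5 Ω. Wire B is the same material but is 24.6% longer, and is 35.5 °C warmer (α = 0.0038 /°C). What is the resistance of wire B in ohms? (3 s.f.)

R ∝ ρL/d² with ρ ∝ (1+αΔT), so R_B/R_A = (1 + 24.6/100) × (1 + 0.0038×35.5)
= 1.246 × 1.135 = 1.414
R_B = 1.414 × 42.5 = 60.1 Ω

60.1 Ω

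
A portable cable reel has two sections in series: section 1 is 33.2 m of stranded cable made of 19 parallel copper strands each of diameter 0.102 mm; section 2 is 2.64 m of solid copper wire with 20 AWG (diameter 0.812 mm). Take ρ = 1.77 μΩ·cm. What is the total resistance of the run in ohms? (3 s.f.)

ρ = 1.77 μΩ·cm = 1.77×10^-8 Ω·m
Section 1: A_strand = π(5.1000e-05)² = 8.171e-09 m²; R₁ = ρL/(N·A_s) = (1.77×10^-8)(33.2)/(19×8.171e-09) = 3.785 Ω
Section 2: A = π(0.812/2 mm)² = π(4.0600e-04 m)² = 5.178e-07 m²
R₂ = (1.77×10^-8)(2.64)/(5.178e-07) = 0.09024 Ω
R = R₁ + R₂ = 3.88 Ω

3.88 Ω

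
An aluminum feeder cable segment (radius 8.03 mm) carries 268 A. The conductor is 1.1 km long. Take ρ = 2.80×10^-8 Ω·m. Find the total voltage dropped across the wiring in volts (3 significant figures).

40.7 V

A = πr² = π(8.0300e-03 m)² = 2.026e-04 m²
R = ρL/A = (2.80×10^-8)(1100)/(2.026e-04) = 0.152 Ω
V = IR = 268 × 0.152 = 40.7 V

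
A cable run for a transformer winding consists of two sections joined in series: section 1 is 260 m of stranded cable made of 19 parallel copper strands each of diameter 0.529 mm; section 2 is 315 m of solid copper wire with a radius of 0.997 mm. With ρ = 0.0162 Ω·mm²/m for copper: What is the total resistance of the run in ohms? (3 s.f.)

ρ = 0.0162 Ω·mm²/m = 1.62×10^-8 Ω·m
Section 1: A_strand = π(2.6450e-04)² = 2.198e-07 m²; R₁ = ρL/(N·A_s) = (1.62×10^-8)(260)/(19×2.198e-07) = 1.009 Ω
Section 2: A = πr² = π(9.9700e-04 m)² = 3.123e-06 m²
R₂ = (1.62×10^-8)(315)/(3.123e-06) = 1.634 Ω
R = R₁ + R₂ = 2.64 Ω

2.64 Ω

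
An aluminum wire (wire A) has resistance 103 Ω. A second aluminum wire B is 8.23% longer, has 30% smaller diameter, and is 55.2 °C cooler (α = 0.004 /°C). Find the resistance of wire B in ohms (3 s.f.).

R ∝ ρL/d² with ρ ∝ (1+αΔT), so R_B/R_A = (1 + 8.23/100) × (1 − 30/100)⁻² × (1 − 0.004×55.2)
= 1.082 × 2.041 × 0.7792 = 1.721
R_B = 1.721 × 103 = 177 Ω

177 Ω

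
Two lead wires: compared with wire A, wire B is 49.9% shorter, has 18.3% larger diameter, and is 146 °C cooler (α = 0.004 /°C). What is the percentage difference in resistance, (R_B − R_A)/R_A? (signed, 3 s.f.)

-85.1%

R ∝ ρL/d² with ρ ∝ (1+αΔT), so R_B/R_A = (1 − 49.9/100) × (1 + 18.3/100)⁻² × (1 − 0.004×146)
= 0.501 × 0.7146 × 0.416 = 0.1489
(R_B − R_A)/R_A = 0.1489 − 1 = -85.1%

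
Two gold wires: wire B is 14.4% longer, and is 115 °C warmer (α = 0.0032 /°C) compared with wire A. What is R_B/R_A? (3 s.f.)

1.56

R ∝ ρL/d² with ρ ∝ (1+αΔT), so R_B/R_A = (1 + 14.4/100) × (1 + 0.0032×115)
= 1.144 × 1.368 = 1.56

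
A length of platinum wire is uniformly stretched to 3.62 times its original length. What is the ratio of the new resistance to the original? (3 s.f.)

Volume constant ⇒ A' = A/k with k = 3.62. R' = ρ(kL)/(A/k) = k²R.
Factor = 13.1

13.1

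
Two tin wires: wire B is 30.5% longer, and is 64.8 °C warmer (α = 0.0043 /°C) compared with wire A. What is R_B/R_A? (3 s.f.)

1.67

R ∝ ρL/d² with ρ ∝ (1+αΔT), so R_B/R_A = (1 + 30.5/100) × (1 + 0.0043×64.8)
= 1.305 × 1.279 = 1.67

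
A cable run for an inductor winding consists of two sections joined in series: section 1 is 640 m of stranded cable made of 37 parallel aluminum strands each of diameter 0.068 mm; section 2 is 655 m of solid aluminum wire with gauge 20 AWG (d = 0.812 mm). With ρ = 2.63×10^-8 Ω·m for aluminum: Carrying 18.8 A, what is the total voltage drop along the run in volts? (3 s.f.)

2980 V

Section 1: A_strand = π(3.4000e-05)² = 3.632e-09 m²; R₁ = ρL/(N·A_s) = (2.63×10^-8)(640)/(37×3.632e-09) = 125.3 Ω
Section 2: A = π(0.812/2 mm)² = π(4.0600e-04 m)² = 5.178e-07 m²
R₂ = (2.63×10^-8)(655)/(5.178e-07) = 33.27 Ω
R = R₁ + R₂ = 158.5 Ω
V = IR = 18.8 × 158.5 = 2980 V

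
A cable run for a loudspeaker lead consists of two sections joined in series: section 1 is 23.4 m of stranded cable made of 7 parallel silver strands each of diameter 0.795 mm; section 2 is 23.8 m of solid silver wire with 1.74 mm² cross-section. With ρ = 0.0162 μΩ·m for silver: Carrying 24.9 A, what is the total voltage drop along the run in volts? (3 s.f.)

8.23 V

ρ = 0.0162 μΩ·m = 1.62×10^-8 Ω·m
Section 1: A_strand = π(3.9750e-04)² = 4.964e-07 m²; R₁ = ρL/(N·A_s) = (1.62×10^-8)(23.4)/(7×4.964e-07) = 0.1091 Ω
Section 2: A = 1.74 mm² = 1.740e-06 m²
R₂ = (1.62×10^-8)(23.8)/(1.740e-06) = 0.2216 Ω
R = R₁ + R₂ = 0.3307 Ω
V = IR = 24.9 × 0.3307 = 8.23 V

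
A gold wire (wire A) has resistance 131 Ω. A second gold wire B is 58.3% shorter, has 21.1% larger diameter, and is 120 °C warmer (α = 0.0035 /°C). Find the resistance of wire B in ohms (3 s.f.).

R ∝ ρL/d² with ρ ∝ (1+αΔT), so R_B/R_A = (1 − 58.3/100) × (1 + 21.1/100)⁻² × (1 + 0.0035×120)
= 0.417 × 0.6819 × 1.42 = 0.4038
R_B = 0.4038 × 131 = 52.9 Ω

52.9 Ω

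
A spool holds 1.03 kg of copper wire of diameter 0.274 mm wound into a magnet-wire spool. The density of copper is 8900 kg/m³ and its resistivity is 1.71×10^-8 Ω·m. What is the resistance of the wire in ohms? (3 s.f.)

A = π(d/2)² = π(1.3700e-04 m)² = 5.8965e-08 m²
L = m/(density·A) = 1.03/(8900×5.8965e-08) = 1963 m
R = ρL/A = (1.71×10^-8)(1963)/(5.8965e-08) = 569 Ω

569 Ω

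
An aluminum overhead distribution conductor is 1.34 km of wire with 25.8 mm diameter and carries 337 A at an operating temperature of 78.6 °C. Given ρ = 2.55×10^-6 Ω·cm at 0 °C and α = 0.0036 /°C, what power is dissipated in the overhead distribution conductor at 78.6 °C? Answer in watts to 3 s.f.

9520 W

ρ = 2.55×10^-6 Ω·cm = 2.55×10^-8 Ω·m
A = π(d/2)² = π(1.2900e-02 m)² = 5.228e-04 m²
R₍0₎ = ρL/A = (2.55×10^-8)(1340)/(5.228e-04) = 0.06536 Ω
R₍78.6₎ = R₍0₎(1 + αΔT) = 0.06536 × (1 + 0.0036×78.6) = 0.08385 Ω
P = I²R = (337)² × 0.08385 = 9520 W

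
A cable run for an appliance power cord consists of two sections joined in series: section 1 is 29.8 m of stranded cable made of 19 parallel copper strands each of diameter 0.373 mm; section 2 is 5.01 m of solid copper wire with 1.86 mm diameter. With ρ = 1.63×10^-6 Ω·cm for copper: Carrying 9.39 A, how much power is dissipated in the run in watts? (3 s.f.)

23.3 W

ρ = 1.63×10^-6 Ω·cm = 1.63×10^-8 Ω·m
Section 1: A_strand = π(1.8650e-04)² = 1.093e-07 m²; R₁ = ρL/(N·A_s) = (1.63×10^-8)(29.8)/(19×1.093e-07) = 0.234 Ω
Section 2: A = π(d/2)² = π(9.3000e-04 m)² = 2.717e-06 m²
R₂ = (1.63×10^-8)(5.01)/(2.717e-06) = 0.03005 Ω
R = R₁ + R₂ = 0.264 Ω
P = I²R = (9.39)² × 0.264 = 23.3 W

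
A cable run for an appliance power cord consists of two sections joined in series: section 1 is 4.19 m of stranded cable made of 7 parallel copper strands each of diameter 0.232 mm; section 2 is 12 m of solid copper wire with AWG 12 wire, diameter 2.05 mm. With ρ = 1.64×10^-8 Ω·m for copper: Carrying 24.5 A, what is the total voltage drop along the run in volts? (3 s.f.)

7.15 V

Section 1: A_strand = π(1.1600e-04)² = 4.227e-08 m²; R₁ = ρL/(N·A_s) = (1.64×10^-8)(4.19)/(7×4.227e-08) = 0.2322 Ω
Section 2: A = π(2.05/2 mm)² = π(1.0250e-03 m)² = 3.301e-06 m²
R₂ = (1.64×10^-8)(12)/(3.301e-06) = 0.05962 Ω
R = R₁ + R₂ = 0.2918 Ω
V = IR = 24.5 × 0.2918 = 7.15 V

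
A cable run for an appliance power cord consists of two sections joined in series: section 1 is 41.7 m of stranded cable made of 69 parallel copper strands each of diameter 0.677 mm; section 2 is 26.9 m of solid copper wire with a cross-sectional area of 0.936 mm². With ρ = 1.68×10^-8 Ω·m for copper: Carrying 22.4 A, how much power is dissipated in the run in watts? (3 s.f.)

Section 1: A_strand = π(3.3850e-04)² = 3.600e-07 m²; R₁ = ρL/(N·A_s) = (1.68×10^-8)(41.7)/(69×3.600e-07) = 0.02821 Ω
Section 2: A = 0.936 mm² = 9.360e-07 m²
R₂ = (1.68×10^-8)(26.9)/(9.360e-07) = 0.4828 Ω
R = R₁ + R₂ = 0.511 Ω
P = I²R = (22.4)² × 0.511 = 256 W

256 W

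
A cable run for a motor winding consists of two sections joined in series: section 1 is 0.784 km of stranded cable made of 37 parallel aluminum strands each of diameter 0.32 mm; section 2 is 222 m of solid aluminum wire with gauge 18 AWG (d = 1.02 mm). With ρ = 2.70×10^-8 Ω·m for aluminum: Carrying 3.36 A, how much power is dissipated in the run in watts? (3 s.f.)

Section 1: A_strand = π(1.6000e-04)² = 8.042e-08 m²; R₁ = ρL/(N·A_s) = (2.70×10^-8)(784)/(37×8.042e-08) = 7.114 Ω
Section 2: A = π(1.02/2 mm)² = π(5.1000e-04 m)² = 8.171e-07 m²
R₂ = (2.70×10^-8)(222)/(8.171e-07) = 7.335 Ω
R = R₁ + R₂ = 14.45 Ω
P = I²R = (3.36)² × 14.45 = 163 W

163 W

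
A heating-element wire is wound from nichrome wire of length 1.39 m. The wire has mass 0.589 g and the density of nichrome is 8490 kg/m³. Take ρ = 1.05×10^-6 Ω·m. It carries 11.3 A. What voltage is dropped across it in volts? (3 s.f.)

330 V

A = m/(density·L) = 5.890×10^-4/(8490×1.39) = 4.9911e-08 m²
R = ρL/A = (1.05×10^-6)(1.39)/(4.9911e-08) = 29.24 Ω
V = IR = 11.3 × 29.24 = 330 V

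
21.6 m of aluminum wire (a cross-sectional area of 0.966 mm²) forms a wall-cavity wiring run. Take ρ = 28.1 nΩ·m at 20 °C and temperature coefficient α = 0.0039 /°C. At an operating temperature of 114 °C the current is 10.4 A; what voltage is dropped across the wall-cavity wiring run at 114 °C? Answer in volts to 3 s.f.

ρ = 28.1 nΩ·m = 2.81×10^-8 Ω·m
A = 0.966 mm² = 9.660e-07 m²
R₍20₎ = ρL/A = (2.81×10^-8)(21.6)/(9.660e-07) = 0.6283 Ω
R₍114₎ = R₍20₎(1 + αΔT) = 0.6283 × (1 + 0.0039×94) = 0.8587 Ω
V = IR = 10.4 × 0.8587 = 8.93 V

8.93 V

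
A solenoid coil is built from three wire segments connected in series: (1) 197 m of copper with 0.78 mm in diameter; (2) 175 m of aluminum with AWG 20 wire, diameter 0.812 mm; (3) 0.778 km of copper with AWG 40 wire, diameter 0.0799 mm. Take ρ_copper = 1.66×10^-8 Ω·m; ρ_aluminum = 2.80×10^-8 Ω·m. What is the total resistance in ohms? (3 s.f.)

2590 Ω

Seg 1: A = π(d/2)² = π(3.9000e-04 m)² = 4.778e-07 m²
R_1 = (1.66×10^-8)(197)/(4.778e-07) = 6.844 Ω
Seg 2: A = π(0.812/2 mm)² = π(4.0600e-04 m)² = 5.178e-07 m²
R_2 = (2.80×10^-8)(175)/(5.178e-07) = 9.462 Ω
Seg 3: A = π(0.0799/2 mm)² = π(3.9950e-05 m)² = 5.014e-09 m²
R_3 = (1.66×10^-8)(778)/(5.014e-09) = 2576 Ω
R_total = R_1 + R_2 + R_3 = 2590 Ω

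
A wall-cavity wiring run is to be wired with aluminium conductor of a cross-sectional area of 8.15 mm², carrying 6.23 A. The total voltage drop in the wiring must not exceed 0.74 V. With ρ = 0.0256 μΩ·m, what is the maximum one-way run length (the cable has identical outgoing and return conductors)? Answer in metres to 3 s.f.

18.9 m

ρ = 0.0256 μΩ·m = 2.56×10^-8 Ω·m
A = 8.15 mm² = 8.150e-06 m²
L_max = V_max·A/(2·ρI) = (0.74)(8.150e-06)/(2×2.56×10^-8×6.23) = 18.9 m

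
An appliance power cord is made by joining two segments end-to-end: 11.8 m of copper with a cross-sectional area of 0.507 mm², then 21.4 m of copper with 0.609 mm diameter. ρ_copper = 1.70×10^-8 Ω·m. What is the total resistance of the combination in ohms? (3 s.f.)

1.64 Ω

Segment 1: A = 0.507 mm² = 5.070e-07 m²
R₁ = ρL/A = (1.70×10^-8)(11.8)/(5.070e-07) = 0.3957 Ω
Segment 2: A = π(d/2)² = π(3.0450e-04 m)² = 2.913e-07 m²
R₂ = (1.70×10^-8)(21.4)/(2.913e-07) = 1.249 Ω
R = R₁ + R₂ = 1.64 Ω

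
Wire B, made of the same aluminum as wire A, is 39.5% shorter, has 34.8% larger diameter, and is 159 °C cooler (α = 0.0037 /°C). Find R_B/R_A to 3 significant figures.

R ∝ ρL/d² with ρ ∝ (1+αΔT), so R_B/R_A = (1 − 39.5/100) × (1 + 34.8/100)⁻² × (1 − 0.0037×159)
= 0.605 × 0.5503 × 0.4117 = 0.137

0.137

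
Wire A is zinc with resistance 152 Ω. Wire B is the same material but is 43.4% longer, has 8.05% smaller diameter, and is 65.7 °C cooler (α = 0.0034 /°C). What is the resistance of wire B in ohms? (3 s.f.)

R ∝ ρL/d² with ρ ∝ (1+αΔT), so R_B/R_A = (1 + 43.4/100) × (1 − 8.05/100)⁻² × (1 − 0.0034×65.7)
= 1.434 × 1.183 × 0.7766 = 1.317
R_B = 1.317 × 152 = 200 Ω

200 Ω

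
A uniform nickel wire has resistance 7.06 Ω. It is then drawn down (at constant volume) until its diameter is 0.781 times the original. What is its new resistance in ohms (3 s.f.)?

19.0 Ω

Volume constant ⇒ L' = L/r² with r = 0.781. R' = ρL'/A' = ρ(L/r²)/(πr²d₀²/4) = R/r⁴.
R' = 2.688 × 7.06 = 19.0 Ω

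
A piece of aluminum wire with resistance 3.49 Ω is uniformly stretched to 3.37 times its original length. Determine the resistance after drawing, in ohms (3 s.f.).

39.6 Ω

Volume constant ⇒ A' = A/k with k = 3.37. R' = ρ(kL)/(A/k) = k²R.
R' = 11.36 × 3.49 = 39.6 Ω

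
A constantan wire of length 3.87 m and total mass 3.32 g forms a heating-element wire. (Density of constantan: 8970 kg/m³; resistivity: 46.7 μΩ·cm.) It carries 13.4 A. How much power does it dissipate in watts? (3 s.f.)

ρ = 46.7 μΩ·cm = 4.67×10^-7 Ω·m
A = m/(density·L) = 0.00332/(8970×3.87) = 9.5639e-08 m²
R = ρL/A = (4.67×10^-7)(3.87)/(9.5639e-08) = 18.9 Ω
P = I²R = (13.4)² × 18.9 = 3390 W

3390 W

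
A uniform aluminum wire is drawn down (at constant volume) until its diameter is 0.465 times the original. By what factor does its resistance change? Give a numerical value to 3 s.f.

21.4

Volume constant ⇒ L' = L/r² with r = 0.465. R' = ρL'/A' = ρ(L/r²)/(πr²d₀²/4) = R/r⁴.
Factor = 21.4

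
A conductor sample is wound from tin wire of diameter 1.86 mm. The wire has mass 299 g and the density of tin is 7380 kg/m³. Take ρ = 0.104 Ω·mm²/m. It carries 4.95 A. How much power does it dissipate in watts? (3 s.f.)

ρ = 0.104 Ω·mm²/m = 1.04×10^-7 Ω·m
A = π(d/2)² = π(9.3000e-04 m)² = 2.7172e-06 m²
L = m/(density·A) = 0.299/(7380×2.7172e-06) = 14.91 m
R = ρL/A = (1.04×10^-7)(14.91)/(2.7172e-06) = 0.5707 Ω
P = I²R = (4.95)² × 0.5707 = 14.0 W

14.0 W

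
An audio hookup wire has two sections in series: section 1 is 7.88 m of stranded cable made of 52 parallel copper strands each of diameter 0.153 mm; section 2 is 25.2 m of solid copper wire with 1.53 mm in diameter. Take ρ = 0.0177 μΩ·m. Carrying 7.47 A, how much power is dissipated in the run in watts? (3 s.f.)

21.7 W

ρ = 0.0177 μΩ·m = 1.77×10^-8 Ω·m
Section 1: A_strand = π(7.6500e-05)² = 1.839e-08 m²; R₁ = ρL/(N·A_s) = (1.77×10^-8)(7.88)/(52×1.839e-08) = 0.1459 Ω
Section 2: A = π(d/2)² = π(7.6500e-04 m)² = 1.839e-06 m²
R₂ = (1.77×10^-8)(25.2)/(1.839e-06) = 0.2426 Ω
R = R₁ + R₂ = 0.3885 Ω
P = I²R = (7.47)² × 0.3885 = 21.7 W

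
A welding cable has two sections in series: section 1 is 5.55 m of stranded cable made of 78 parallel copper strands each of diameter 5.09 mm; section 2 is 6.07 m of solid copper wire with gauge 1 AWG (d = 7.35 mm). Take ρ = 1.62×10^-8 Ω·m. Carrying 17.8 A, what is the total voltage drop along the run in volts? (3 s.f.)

0.0423 V

Section 1: A_strand = π(2.5450e-03)² = 2.035e-05 m²; R₁ = ρL/(N·A_s) = (1.62×10^-8)(5.55)/(78×2.035e-05) = 5.665×10^-5 Ω
Section 2: A = π(7.35/2 mm)² = π(3.6750e-03 m)² = 4.243e-05 m²
R₂ = (1.62×10^-8)(6.07)/(4.243e-05) = 0.002318 Ω
R = R₁ + R₂ = 0.002374 Ω
V = IR = 17.8 × 0.002374 = 0.0423 V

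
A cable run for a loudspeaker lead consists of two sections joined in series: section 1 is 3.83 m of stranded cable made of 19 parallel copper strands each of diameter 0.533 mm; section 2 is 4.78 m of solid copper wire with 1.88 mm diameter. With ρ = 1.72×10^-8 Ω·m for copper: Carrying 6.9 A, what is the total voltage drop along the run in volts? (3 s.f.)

0.312 V

Section 1: A_strand = π(2.6650e-04)² = 2.231e-07 m²; R₁ = ρL/(N·A_s) = (1.72×10^-8)(3.83)/(19×2.231e-07) = 0.01554 Ω
Section 2: A = π(d/2)² = π(9.4000e-04 m)² = 2.776e-06 m²
R₂ = (1.72×10^-8)(4.78)/(2.776e-06) = 0.02962 Ω
R = R₁ + R₂ = 0.04516 Ω
V = IR = 6.9 × 0.04516 = 0.312 V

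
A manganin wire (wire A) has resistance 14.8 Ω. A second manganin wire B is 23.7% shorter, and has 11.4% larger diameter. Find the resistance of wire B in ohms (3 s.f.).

9.10 Ω

R ∝ L/d², so R_B/R_A = (1 − 23.7/100) × (1 + 11.4/100)⁻²
= 0.763 × 0.8058 = 0.6148
R_B = 0.6148 × 14.8 = 9.10 Ω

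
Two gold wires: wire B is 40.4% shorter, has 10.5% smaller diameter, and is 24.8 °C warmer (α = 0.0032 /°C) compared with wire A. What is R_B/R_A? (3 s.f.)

R ∝ ρL/d² with ρ ∝ (1+αΔT), so R_B/R_A = (1 − 40.4/100) × (1 − 10.5/100)⁻² × (1 + 0.0032×24.8)
= 0.596 × 1.248 × 1.079 = 0.803

0.803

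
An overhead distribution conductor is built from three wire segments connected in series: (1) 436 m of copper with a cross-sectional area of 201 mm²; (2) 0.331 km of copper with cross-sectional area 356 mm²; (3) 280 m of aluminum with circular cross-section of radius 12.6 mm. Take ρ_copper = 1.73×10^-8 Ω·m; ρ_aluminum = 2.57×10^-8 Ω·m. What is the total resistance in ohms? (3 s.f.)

0.0680 Ω

Seg 1: A = 201 mm² = 2.010e-04 m²
R_1 = (1.73×10^-8)(436)/(2.010e-04) = 0.03753 Ω
Seg 2: A = 356 mm² = 3.560e-04 m²
R_2 = (1.73×10^-8)(331)/(3.560e-04) = 0.01609 Ω
Seg 3: A = πr² = π(1.2600e-02 m)² = 4.988e-04 m²
R_3 = (2.57×10^-8)(280)/(4.988e-04) = 0.01443 Ω
R_total = R_1 + R_2 + R_3 = 0.0680 Ω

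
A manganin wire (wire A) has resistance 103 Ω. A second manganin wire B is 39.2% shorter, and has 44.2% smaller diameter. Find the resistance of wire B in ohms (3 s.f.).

R ∝ L/d², so R_B/R_A = (1 − 39.2/100) × (1 − 44.2/100)⁻²
= 0.608 × 3.212 = 1.953
R_B = 1.953 × 103 = 201 Ω

201 Ω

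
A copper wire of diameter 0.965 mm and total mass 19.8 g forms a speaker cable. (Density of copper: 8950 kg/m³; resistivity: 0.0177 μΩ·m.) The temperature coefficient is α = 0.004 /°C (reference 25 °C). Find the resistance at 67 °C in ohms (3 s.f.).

0.0855 Ω

ρ = 0.0177 μΩ·m = 1.77×10^-8 Ω·m
A = π(d/2)² = π(4.8250e-04 m)² = 7.3138e-07 m²
L = m/(density·A) = 0.0198/(8950×7.3138e-07) = 3.025 m
R = ρL/A = (1.77×10^-8)(3.025)/(7.3138e-07) = 0.0732 Ω
R(67 °C) = 0.0732 × (1 + 0.004×42) = 0.0855 Ω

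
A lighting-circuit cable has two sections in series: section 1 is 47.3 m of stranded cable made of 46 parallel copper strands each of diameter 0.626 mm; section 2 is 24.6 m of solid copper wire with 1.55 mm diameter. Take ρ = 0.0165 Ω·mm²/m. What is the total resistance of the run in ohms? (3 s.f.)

0.270 Ω

ρ = 0.0165 Ω·mm²/m = 1.65×10^-8 Ω·m
Section 1: A_strand = π(3.1300e-04)² = 3.078e-07 m²; R₁ = ρL/(N·A_s) = (1.65×10^-8)(47.3)/(46×3.078e-07) = 0.05513 Ω
Section 2: A = π(d/2)² = π(7.7500e-04 m)² = 1.887e-06 m²
R₂ = (1.65×10^-8)(24.6)/(1.887e-06) = 0.2151 Ω
R = R₁ + R₂ = 0.270 Ω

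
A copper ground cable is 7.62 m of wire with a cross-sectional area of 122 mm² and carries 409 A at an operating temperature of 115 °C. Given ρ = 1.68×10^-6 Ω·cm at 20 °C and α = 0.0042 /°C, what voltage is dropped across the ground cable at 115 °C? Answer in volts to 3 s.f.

ρ = 1.68×10^-6 Ω·cm = 1.68×10^-8 Ω·m
A = 122 mm² = 1.220e-04 m²
R₍20₎ = ρL/A = (1.68×10^-8)(7.62)/(1.220e-04) = 0.001049 Ω
R₍115₎ = R₍20₎(1 + αΔT) = 0.001049 × (1 + 0.0042×95) = 0.001468 Ω
V = IR = 409 × 0.001468 = 0.600 V

0.600 V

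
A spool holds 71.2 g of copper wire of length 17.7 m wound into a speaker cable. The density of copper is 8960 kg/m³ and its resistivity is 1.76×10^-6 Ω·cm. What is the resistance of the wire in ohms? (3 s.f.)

ρ = 1.76×10^-6 Ω·cm = 1.76×10^-8 Ω·m
A = m/(density·L) = 0.0712/(8960×17.7) = 4.4895e-07 m²
R = ρL/A = (1.76×10^-8)(17.7)/(4.4895e-07) = 0.694 Ω

0.694 Ω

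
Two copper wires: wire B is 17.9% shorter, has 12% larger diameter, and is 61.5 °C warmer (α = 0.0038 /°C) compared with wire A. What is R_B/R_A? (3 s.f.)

R ∝ ρL/d² with ρ ∝ (1+αΔT), so R_B/R_A = (1 − 17.9/100) × (1 + 12/100)⁻² × (1 + 0.0038×61.5)
= 0.821 × 0.7972 × 1.234 = 0.807

0.807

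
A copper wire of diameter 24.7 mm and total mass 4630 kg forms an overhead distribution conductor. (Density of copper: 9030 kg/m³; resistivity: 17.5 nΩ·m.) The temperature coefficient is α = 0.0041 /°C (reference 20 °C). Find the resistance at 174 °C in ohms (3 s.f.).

0.0638 Ω

ρ = 17.5 nΩ·m = 1.75×10^-8 Ω·m
A = π(d/2)² = π(1.2350e-02 m)² = 4.7916e-04 m²
L = m/(density·A) = 4630/(9030×4.7916e-04) = 1070 m
R = ρL/A = (1.75×10^-8)(1070)/(4.7916e-04) = 0.03908 Ω
R(174 °C) = 0.03908 × (1 + 0.0041×154) = 0.0638 Ω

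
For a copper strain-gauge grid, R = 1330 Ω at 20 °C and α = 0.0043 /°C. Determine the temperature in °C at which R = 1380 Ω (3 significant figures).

28.7 °C

R = R₀(1 + α(T − T₀)) ⇒ T = T₀ + (R/R₀ − 1)/α
T = 20 + (1380/1330 − 1)/0.0043 = 20 + (0.03759)/0.0043 = 28.7 °C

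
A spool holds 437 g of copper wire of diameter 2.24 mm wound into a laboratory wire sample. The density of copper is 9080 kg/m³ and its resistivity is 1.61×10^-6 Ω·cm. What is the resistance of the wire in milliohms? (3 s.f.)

ρ = 1.61×10^-6 Ω·cm = 1.61×10^-8 Ω·m
A = π(d/2)² = π(1.1200e-03 m)² = 3.9408e-06 m²
L = m/(density·A) = 0.437/(9080×3.9408e-06) = 12.21 m
R = ρL/A = (1.61×10^-8)(12.21)/(3.9408e-06) = 49.9 mΩ

49.9 mΩ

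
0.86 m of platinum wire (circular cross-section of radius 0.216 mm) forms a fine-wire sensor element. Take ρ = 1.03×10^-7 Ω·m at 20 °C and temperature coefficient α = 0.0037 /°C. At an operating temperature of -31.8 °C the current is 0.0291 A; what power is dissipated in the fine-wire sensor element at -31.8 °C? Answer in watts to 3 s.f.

A = πr² = π(2.1600e-04 m)² = 1.466e-07 m²
R₍20₎ = ρL/A = (1.03×10^-7)(0.86)/(1.466e-07) = 0.6043 Ω
R₍-31.8₎ = R₍20₎(1 + αΔT) = 0.6043 × (1 + 0.0037×-51.8) = 0.4885 Ω
P = I²R = (0.0291)² × 0.4885 = 4.14×10^-4 W

4.14×10^-4 W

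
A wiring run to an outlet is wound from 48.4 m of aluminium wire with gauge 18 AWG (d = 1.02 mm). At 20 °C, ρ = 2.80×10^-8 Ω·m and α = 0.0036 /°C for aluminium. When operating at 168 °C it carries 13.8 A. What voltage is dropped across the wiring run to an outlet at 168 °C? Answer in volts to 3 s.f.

35.1 V

A = π(1.02/2 mm)² = π(5.1000e-04 m)² = 8.171e-07 m²
R₍20₎ = ρL/A = (2.80×10^-8)(48.4)/(8.171e-07) = 1.658 Ω
R₍168₎ = R₍20₎(1 + αΔT) = 1.658 × (1 + 0.0036×148) = 2.542 Ω
V = IR = 13.8 × 2.542 = 35.1 V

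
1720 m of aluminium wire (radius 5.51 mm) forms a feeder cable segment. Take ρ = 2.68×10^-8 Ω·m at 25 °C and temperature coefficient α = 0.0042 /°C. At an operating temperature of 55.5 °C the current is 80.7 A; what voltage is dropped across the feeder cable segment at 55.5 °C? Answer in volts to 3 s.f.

44.0 V

A = πr² = π(5.5100e-03 m)² = 9.538e-05 m²
R₍25₎ = ρL/A = (2.68×10^-8)(1720)/(9.538e-05) = 0.4833 Ω
R₍55.5₎ = R₍25₎(1 + αΔT) = 0.4833 × (1 + 0.0042×30.5) = 0.5452 Ω
V = IR = 80.7 × 0.5452 = 44.0 V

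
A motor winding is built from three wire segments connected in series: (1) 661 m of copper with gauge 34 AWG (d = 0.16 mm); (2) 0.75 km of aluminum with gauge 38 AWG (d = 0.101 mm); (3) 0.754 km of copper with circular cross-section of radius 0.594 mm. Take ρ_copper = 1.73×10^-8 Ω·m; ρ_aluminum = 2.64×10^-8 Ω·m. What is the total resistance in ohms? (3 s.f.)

3050 Ω

Seg 1: A = π(0.16/2 mm)² = π(8.0000e-05 m)² = 2.011e-08 m²
R_1 = (1.73×10^-8)(661)/(2.011e-08) = 568.7 Ω
Seg 2: A = π(0.101/2 mm)² = π(5.0500e-05 m)² = 8.012e-09 m²
R_2 = (2.64×10^-8)(750)/(8.012e-09) = 2471 Ω
Seg 3: A = πr² = π(5.9400e-04 m)² = 1.108e-06 m²
R_3 = (1.73×10^-8)(754)/(1.108e-06) = 11.77 Ω
R_total = R_1 + R_2 + R_3 = 3050 Ω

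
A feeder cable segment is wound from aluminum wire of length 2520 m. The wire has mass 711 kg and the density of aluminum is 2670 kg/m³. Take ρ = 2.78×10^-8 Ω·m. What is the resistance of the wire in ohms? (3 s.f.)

A = m/(density·L) = 711/(2670×2520) = 1.0567e-04 m²
R = ρL/A = (2.78×10^-8)(2520)/(1.0567e-04) = 0.663 Ω

0.663 Ω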